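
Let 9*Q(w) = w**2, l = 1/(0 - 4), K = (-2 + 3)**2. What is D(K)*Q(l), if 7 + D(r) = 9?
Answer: 1/72 ≈ 0.013889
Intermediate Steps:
K = 1 (K = 1**2 = 1)
D(r) = 2 (D(r) = -7 + 9 = 2)
l = -1/4 (l = 1/(-4) = -1/4 ≈ -0.25000)
Q(w) = w**2/9
D(K)*Q(l) = 2*((-1/4)**2/9) = 2*((1/9)*(1/16)) = 2*(1/144) = 1/72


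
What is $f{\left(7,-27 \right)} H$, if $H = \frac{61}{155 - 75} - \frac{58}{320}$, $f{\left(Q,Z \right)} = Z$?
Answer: $- \frac{2511}{160} \approx -15.694$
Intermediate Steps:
$H = \frac{93}{160}$ ($H = \frac{61}{80} - \frac{29}{160} = \frac{93}{160} \approx 0.58125$)
$f{\left(7,-27 \right)} H = \left(-27\right) \frac{93}{160} = - \frac{2511}{160}$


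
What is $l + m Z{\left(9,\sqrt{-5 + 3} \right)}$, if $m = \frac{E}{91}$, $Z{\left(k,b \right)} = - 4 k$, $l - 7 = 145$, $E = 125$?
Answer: $\frac{9332}{91} \approx 102.55$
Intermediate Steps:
$l = 152$ ($l = 7 + 145 = 152$)
$m = \frac{125}{91} \approx 1.3736$
$l + m Z{\left(9,\sqrt{-5 + 3} \right)} = 152 + \frac{125 \left(\left(-4\right) 9\right)}{91} = 152 + \frac{125}{91} \left(-36\right) = 152 - \frac{4500}{91} = \frac{9332}{91}$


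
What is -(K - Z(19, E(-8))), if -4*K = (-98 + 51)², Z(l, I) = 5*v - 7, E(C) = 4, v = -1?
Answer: 2161/4 ≈ 540.25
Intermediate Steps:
Z(l, I) = -12 (Z(l, I) = 5*(-1) - 7 = -5 - 7 = -12)
K = -2209/4 (K = -(-98 + 51)²/4 = -¼*(-47)² = -¼*2209 = -2209/4 ≈ -552.25)
-(K - Z(19, E(-8))) = -(-2209/4 - 1*(-12)) = -(-2209/4 + 12) = -1*(-2161/4) = 2161/4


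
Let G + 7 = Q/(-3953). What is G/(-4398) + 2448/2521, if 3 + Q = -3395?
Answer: 14206797315/14609442058 ≈ 0.97244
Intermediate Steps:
Q = -3398 (Q = -3 - 3395 = -3398)
G = -24273/3953 (G = -7 - 3398/(-3953) = -7 - 3398*(-1/3953) = -7 + 3398/3953 = -24273/3953 ≈ -6.1404)
G/(-4398) + 2448/2521 = -24273/3953/(-4398) + 2448/2521 = -24273/3953*(-1/4398) + 2448*(1/2521) = 8091/5795098 + 2448/2521 = 14206797315/14609442058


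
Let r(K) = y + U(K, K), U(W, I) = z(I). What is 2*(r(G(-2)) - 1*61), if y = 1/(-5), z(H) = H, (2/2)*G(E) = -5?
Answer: -662/5 ≈ -132.40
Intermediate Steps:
G(E) = -5
U(W, I) = I
y = -⅕ ≈ -0.20000
r(K) = -⅕ + K
2*(r(G(-2)) - 1*61) = 2*((-⅕ - 5) - 1*61) = 2*(-26/5 - 61) = 2*(-331/5) = -662/5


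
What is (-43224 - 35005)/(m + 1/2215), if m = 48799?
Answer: -173277235/108089786 ≈ -1.6031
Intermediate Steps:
(-43224 - 35005)/(m + 1/2215) = (-43224 - 35005)/(48799 + 1/2215) = -78229/(48799 + 1/2215) = -78229/108089786/2215 = -78229*2215/108089786 = -173277235/108089786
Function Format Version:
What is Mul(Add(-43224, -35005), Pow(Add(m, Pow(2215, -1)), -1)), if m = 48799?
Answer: Rational(-173277235, 108089786) ≈ -1.6031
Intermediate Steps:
Mul(Add(-43224, -35005), Pow(Add(m, Pow(2215, -1)), -1)) = Mul(Add(-43224, -35005), Pow(Add(48799, Pow(2215, -1)), -1)) = Mul(-78229, Pow(Add(48799, Rational(1, 2215)), -1)) = Mul(-78229, Pow(Rational(108089786, 2215), -1)) = Mul(-78229, Rational(2215, 108089786)) = Rational(-173277235, 108089786)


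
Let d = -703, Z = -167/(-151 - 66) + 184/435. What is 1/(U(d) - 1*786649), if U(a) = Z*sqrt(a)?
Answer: -7009369855650225/5513913796486288117312 - 10626328335*I*sqrt(703)/5513913796486288117312 ≈ -1.2712e-6 - 5.1098e-11*I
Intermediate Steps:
Z = 112573/94395 (Z = -167/(-217) + 184*(1/435) = -167*(-1/217) + 184/435 = 167/217 + 184/435 = 112573/94395 ≈ 1.1926)
U(a) = 112573*sqrt(a)/94395
1/(U(d) - 1*786649) = 1/(112573*sqrt(-703)/94395 - 1*786649) = 1/(112573*(I*sqrt(703))/94395 - 786649) = 1/(112573*I*sqrt(703)/94395 - 786649) = 1/(-786649 + 112573*I*sqrt(703)/94395)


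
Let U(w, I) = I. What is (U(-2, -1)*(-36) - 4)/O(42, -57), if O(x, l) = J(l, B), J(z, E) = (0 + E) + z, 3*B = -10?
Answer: -96/181 ≈ -0.53039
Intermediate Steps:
B = -10/3 (B = (⅓)*(-10) = -10/3 ≈ -3.3333)
J(z, E) = E + z
O(x, l) = -10/3 + l
(U(-2, -1)*(-36) - 4)/O(42, -57) = (-1*(-36) - 4)/(-10/3 - 57) = (36 - 4)/(-181/3) = 32*(-3/181) = -96/181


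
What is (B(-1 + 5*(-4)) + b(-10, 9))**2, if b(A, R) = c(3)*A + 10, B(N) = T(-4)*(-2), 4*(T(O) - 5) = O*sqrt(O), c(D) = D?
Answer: 884 - 240*I ≈ 884.0 - 240.0*I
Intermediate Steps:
T(O) = 5 + O**(3/2)/4 (T(O) = 5 + (O*sqrt(O))/4 = 5 + O**(3/2)/4)
B(N) = -10 + 4*I (B(N) = (5 + (-4)**(3/2)/4)*(-2) = (5 + (-8*I)/4)*(-2) = (5 - 2*I)*(-2) = -10 + 4*I)
b(A, R) = 10 + 3*A (b(A, R) = 3*A + 10 = 10 + 3*A)
(B(-1 + 5*(-4)) + b(-10, 9))**2 = ((-10 + 4*I) + (10 + 3*(-10)))**2 = ((-10 + 4*I) + (10 - 30))**2 = ((-10 + 4*I) - 20)**2 = (-30 + 4*I)**2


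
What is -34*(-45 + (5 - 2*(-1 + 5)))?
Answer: 1632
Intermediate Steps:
-34*(-45 + (5 - 2*(-1 + 5))) = -34*(-45 + (5 - 2*4)) = -34*(-45 + (5 - 8)) = -34*(-45 - 3) = -34*(-48) = 1632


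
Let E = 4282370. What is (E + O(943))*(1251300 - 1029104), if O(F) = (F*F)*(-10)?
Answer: -1024350223520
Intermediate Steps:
O(F) = -10*F² (O(F) = F²*(-10) = -10*F²)
(E + O(943))*(1251300 - 1029104) = (4282370 - 10*943²)*(1251300 - 1029104) = (4282370 - 10*889249)*222196 = (4282370 - 8892490)*222196 = -4610120*222196 = -1024350223520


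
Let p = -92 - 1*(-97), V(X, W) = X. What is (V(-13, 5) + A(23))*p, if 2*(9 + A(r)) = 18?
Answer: -65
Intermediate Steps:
p = 5 (p = -92 + 97 = 5)
A(r) = 0 (A(r) = -9 + (½)*18 = -9 + 9 = 0)
(V(-13, 5) + A(23))*p = (-13 + 0)*5 = -13*5 = -65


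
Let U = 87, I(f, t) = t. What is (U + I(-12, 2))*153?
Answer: 13617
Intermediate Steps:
(U + I(-12, 2))*153 = (87 + 2)*153 = 89*153 = 13617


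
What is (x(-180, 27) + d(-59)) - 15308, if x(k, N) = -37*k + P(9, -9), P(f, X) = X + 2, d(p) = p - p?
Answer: -8655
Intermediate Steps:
d(p) = 0
P(f, X) = 2 + X
x(k, N) = -7 - 37*k (x(k, N) = -37*k + (2 - 9) = -37*k - 7 = -7 - 37*k)
(x(-180, 27) + d(-59)) - 15308 = ((-7 - 37*(-180)) + 0) - 15308 = ((-7 + 6660) + 0) - 15308 = (6653 + 0) - 15308 = 6653 - 15308 = -8655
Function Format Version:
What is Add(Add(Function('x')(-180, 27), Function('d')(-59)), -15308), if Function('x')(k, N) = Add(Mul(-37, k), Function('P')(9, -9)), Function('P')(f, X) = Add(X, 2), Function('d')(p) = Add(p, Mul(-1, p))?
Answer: -8655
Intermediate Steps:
Function('d')(p) = 0
Function('P')(f, X) = Add(2, X)
Function('x')(k, N) = Add(-7, Mul(-37, k)) (Function('x')(k, N) = Add(Mul(-37, k), Add(2, -9)) = Add(Mul(-37, k), -7) = Add(-7, Mul(-37, k)))
Add(Add(Function('x')(-180, 27), Function('d')(-59)), -15308) = Add(Add(Add(-7, Mul(-37, -180)), 0), -15308) = Add(Add(Add(-7, 6660), 0), -15308) = Add(Add(6653, 0), -15308) = Add(6653, -15308) = -8655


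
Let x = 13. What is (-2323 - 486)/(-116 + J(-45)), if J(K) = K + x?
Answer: 2809/148 ≈ 18.980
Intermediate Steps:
J(K) = 13 + K (J(K) = K + 13 = 13 + K)
(-2323 - 486)/(-116 + J(-45)) = (-2323 - 486)/(-116 + (13 - 45)) = -2809/(-116 - 32) = -2809/(-148) = -2809*(-1/148) = 2809/148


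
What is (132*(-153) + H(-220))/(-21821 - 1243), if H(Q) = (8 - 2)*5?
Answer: 3361/3844 ≈ 0.87435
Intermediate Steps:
H(Q) = 30 (H(Q) = 6*5 = 30)
(132*(-153) + H(-220))/(-21821 - 1243) = (132*(-153) + 30)/(-21821 - 1243) = (-20196 + 30)/(-23064) = -20166*(-1/23064) = 3361/3844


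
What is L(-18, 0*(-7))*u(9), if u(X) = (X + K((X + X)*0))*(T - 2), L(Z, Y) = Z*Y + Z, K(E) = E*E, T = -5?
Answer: 1134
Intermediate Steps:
K(E) = E²
L(Z, Y) = Z + Y*Z (L(Z, Y) = Y*Z + Z = Z + Y*Z)
u(X) = -7*X (u(X) = (X + ((X + X)*0)²)*(-5 - 2) = (X + ((2*X)*0)²)*(-7) = (X + 0²)*(-7) = (X + 0)*(-7) = X*(-7) = -7*X)
L(-18, 0*(-7))*u(9) = (-18*(1 + 0*(-7)))*(-7*9) = -18*(1 + 0)*(-63) = -18*1*(-63) = -18*(-63) = 1134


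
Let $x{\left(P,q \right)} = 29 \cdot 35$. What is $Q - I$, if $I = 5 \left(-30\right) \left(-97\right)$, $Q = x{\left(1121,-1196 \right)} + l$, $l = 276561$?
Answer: $263026$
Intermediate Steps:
$x{\left(P,q \right)} = 1015$
$Q = 277576$ ($Q = 1015 + 276561 = 277576$)
$I = 14550$ ($I = \left(-150\right) \left(-97\right) = 14550$)
$Q - I = 277576 - 14550 = 263026$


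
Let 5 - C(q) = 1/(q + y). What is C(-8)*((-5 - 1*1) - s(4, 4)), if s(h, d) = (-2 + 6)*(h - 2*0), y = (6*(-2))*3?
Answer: -221/2 ≈ -110.50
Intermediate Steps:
y = -36 (y = -12*3 = -36)
C(q) = 5 - 1/(-36 + q) (C(q) = 5 - 1/(q - 36) = 5 - 1/(-36 + q))
s(h, d) = 4*h (s(h, d) = 4*(h + 0) = 4*h)
C(-8)*((-5 - 1*1) - s(4, 4)) = ((-181 + 5*(-8))/(-36 - 8))*((-5 - 1*1) - 4*4) = ((-181 - 40)/(-44))*((-5 - 1) - 1*16) = (-1/44*(-221))*(-6 - 16) = (221/44)*(-22) = -221/2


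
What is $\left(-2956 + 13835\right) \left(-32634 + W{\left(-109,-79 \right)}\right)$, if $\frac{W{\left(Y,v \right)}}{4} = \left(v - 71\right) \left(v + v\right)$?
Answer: $676303914$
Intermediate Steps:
$W{\left(Y,v \right)} = 8 v \left(-71 + v\right)$ ($W{\left(Y,v \right)} = 4 \left(v - 71\right) \left(v + v\right) = 4 \left(-71 + v\right) 2 v = 4 \cdot 2 v \left(-71 + v\right) = 8 v \left(-71 + v\right)$)
$\left(-2956 + 13835\right) \left(-32634 + W{\left(-109,-79 \right)}\right) = \left(-2956 + 13835\right) \left(-32634 + 8 \left(-79\right) \left(-71 - 79\right)\right) = 10879 \left(-32634 + 8 \left(-79\right) \left(-150\right)\right) = 10879 \left(-32634 + 94800\right) = 10879 \cdot 62166 = 676303914$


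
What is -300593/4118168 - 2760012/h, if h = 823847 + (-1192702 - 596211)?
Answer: 5538050506939/1987151959544 ≈ 2.7869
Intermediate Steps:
h = -965066 (h = 823847 - 1788913 = -965066)
-300593/4118168 - 2760012/h = -300593/4118168 - 2760012/(-965066) = -300593*1/4118168 - 2760012*(-1/965066) = -300593/4118168 + 1380006/482533 = 5538050506939/1987151959544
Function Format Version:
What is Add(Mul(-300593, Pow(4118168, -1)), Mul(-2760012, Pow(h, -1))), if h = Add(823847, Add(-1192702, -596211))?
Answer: Rational(5538050506939, 1987151959544) ≈ 2.7869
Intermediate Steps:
h = -965066 (h = Add(823847, -1788913) = -965066)
Add(Mul(-300593, Pow(4118168, -1)), Mul(-2760012, Pow(h, -1))) = Add(Mul(-300593, Pow(4118168, -1)), Mul(-2760012, Pow(-965066, -1))) = Add(Mul(-300593, Rational(1, 4118168)), Mul(-2760012, Rational(-1, 965066))) = Add(Rational(-300593, 4118168), Rational(1380006, 482533)) = Rational(5538050506939, 1987151959544)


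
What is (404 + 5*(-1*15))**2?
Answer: 108241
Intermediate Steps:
(404 + 5*(-1*15))**2 = (404 + 5*(-15))**2 = (404 - 75)**2 = 329**2 = 108241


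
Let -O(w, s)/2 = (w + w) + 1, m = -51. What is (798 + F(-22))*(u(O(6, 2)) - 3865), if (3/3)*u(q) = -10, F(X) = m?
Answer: -2894625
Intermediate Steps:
F(X) = -51
O(w, s) = -2 - 4*w (O(w, s) = -2*((w + w) + 1) = -2*(2*w + 1) = -2*(1 + 2*w) = -2 - 4*w)
u(q) = -10
(798 + F(-22))*(u(O(6, 2)) - 3865) = (798 - 51)*(-10 - 3865) = 747*(-3875) = -2894625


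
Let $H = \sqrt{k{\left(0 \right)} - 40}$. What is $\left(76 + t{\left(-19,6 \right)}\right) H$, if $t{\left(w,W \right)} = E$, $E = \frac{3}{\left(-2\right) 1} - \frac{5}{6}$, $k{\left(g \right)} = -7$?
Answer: $\frac{221 i \sqrt{47}}{3} \approx 505.03 i$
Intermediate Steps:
$E = - \frac{7}{3}$ ($E = \frac{3}{-2} - \frac{5}{6} = 3 \left(- \frac{1}{2}\right) - \frac{5}{6} = - \frac{3}{2} - \frac{5}{6} = - \frac{7}{3} \approx -2.3333$)
$t{\left(w,W \right)} = - \frac{7}{3}$
$H = i \sqrt{47}$ ($H = \sqrt{-7 - 40} = \sqrt{-47} = i \sqrt{47} \approx 6.8557 i$)
$\left(76 + t{\left(-19,6 \right)}\right) H = \left(76 - \frac{7}{3}\right) i \sqrt{47} = \frac{221 i \sqrt{47}}{3}$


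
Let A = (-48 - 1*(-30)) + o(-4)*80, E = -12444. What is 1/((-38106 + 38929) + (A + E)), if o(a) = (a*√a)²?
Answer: -1/16759 ≈ -5.9669e-5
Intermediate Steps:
o(a) = a³ (o(a) = (a^(3/2))² = a³)
A = -5138 (A = (-48 - 1*(-30)) + (-4)³*80 = (-48 + 30) - 64*80 = -18 - 5120 = -5138)
1/((-38106 + 38929) + (A + E)) = 1/((-38106 + 38929) + (-5138 - 12444)) = 1/(823 - 17582) = 1/(-16759) = -1/16759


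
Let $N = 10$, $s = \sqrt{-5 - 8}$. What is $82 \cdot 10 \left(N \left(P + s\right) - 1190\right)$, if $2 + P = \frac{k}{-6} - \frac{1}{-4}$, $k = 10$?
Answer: $- \frac{3011450}{3} + 8200 i \sqrt{13} \approx -1.0038 \cdot 10^{6} + 29566.0 i$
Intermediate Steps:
$s = i \sqrt{13}$ ($s = \sqrt{-13} = i \sqrt{13} \approx 3.6056 i$)
$P = - \frac{41}{12}$ ($P = -2 + \left(\frac{10}{-6} - \frac{1}{-4}\right) = -2 + \left(10 \left(- \frac{1}{6}\right) - - \frac{1}{4}\right) = -2 + \left(- \frac{5}{3} + \frac{1}{4}\right) = -2 - \frac{17}{12} = - \frac{41}{12} \approx -3.4167$)
$82 \cdot 10 \left(N \left(P + s\right) - 1190\right) = 82 \cdot 10 \left(10 \left(- \frac{41}{12} + i \sqrt{13}\right) - 1190\right) = 820 \left(\left(- \frac{205}{6} + 10 i \sqrt{13}\right) - 1190\right) = 820 \left(- \frac{7345}{6} + 10 i \sqrt{13}\right) = - \frac{3011450}{3} + 8200 i \sqrt{13}$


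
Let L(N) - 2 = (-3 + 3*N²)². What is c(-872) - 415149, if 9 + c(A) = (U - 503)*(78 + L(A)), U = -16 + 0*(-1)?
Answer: -2700689555000997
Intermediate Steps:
U = -16 (U = -16 + 0 = -16)
L(N) = 2 + (-3 + 3*N²)²
c(A) = -41529 - 4671*(-1 + A²)² (c(A) = -9 + (-16 - 503)*(78 + (2 + 9*(-1 + A²)²)) = -9 - 519*(80 + 9*(-1 + A²)²) = -9 + (-41520 - 4671*(-1 + A²)²) = -41529 - 4671*(-1 + A²)²)
c(-872) - 415149 = (-46200 - 4671*(-872)⁴ + 9342*(-872)²) - 415149 = (-46200 - 4671*578183827456 + 9342*760384) - 415149 = (-46200 - 2700696658046976 + 7103507328) - 415149 = -2700689554585848 - 415149 = -2700689555000997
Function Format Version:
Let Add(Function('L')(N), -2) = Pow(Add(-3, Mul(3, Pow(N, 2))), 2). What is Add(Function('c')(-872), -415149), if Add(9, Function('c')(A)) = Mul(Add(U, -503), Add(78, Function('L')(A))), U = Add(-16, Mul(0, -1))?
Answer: -2700689555000997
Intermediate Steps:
U = -16 (U = Add(-16, 0) = -16)
Function('L')(N) = Add(2, Pow(Add(-3, Mul(3, Pow(N, 2))), 2))
Function('c')(A) = Add(-41529, Mul(-4671, Pow(Add(-1, Pow(A, 2)), 2))) (Function('c')(A) = Add(-9, Mul(Add(-16, -503), Add(78, Add(2, Mul(9, Pow(Add(-1, Pow(A, 2)), 2)))))) = Add(-9, Mul(-519, Add(80, Mul(9, Pow(Add(-1, Pow(A, 2)), 2))))) = Add(-9, Add(-41520, Mul(-4671, Pow(Add(-1, Pow(A, 2)), 2)))) = Add(-41529, Mul(-4671, Pow(Add(-1, Pow(A, 2)), 2))))
Add(Function('c')(-872), -415149) = Add(Add(-46200, Mul(-4671, Pow(-872, 4)), Mul(9342, Pow(-872, 2))), -415149) = Add(Add(-46200, Mul(-4671, 578183827456), Mul(9342, 760384)), -415149) = Add(Add(-46200, -2700696658046976, 7103507328), -415149) = Add(-2700689554585848, -415149) = -2700689555000997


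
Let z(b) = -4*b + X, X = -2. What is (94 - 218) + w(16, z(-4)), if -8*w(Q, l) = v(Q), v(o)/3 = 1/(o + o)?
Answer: -31747/256 ≈ -124.01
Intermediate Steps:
z(b) = -2 - 4*b (z(b) = -4*b - 2 = -2 - 4*b)
v(o) = 3/(2*o) (v(o) = 3/(o + o) = 3/((2*o)) = 3*(1/(2*o)) = 3/(2*o))
w(Q, l) = -3/(16*Q)
(94 - 218) + w(16, z(-4)) = (94 - 218) - 3/16/16 = -124 - 3/16*1/16 = -124 - 3/256 = -31747/256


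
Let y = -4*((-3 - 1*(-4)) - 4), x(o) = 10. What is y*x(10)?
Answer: 120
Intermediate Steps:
y = 12 (y = -4*((-3 + 4) - 4) = -4*(1 - 4) = -4*(-3) = 12)
y*x(10) = 12*10 = 120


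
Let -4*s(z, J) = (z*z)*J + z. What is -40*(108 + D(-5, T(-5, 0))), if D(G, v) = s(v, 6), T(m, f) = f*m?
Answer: -4320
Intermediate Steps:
s(z, J) = -z/4 - J*z**2/4 (s(z, J) = -((z*z)*J + z)/4 = -(z**2*J + z)/4 = -(J*z**2 + z)/4 = -(z + J*z**2)/4 = -z/4 - J*z**2/4)
D(G, v) = -v*(1 + 6*v)/4
-40*(108 + D(-5, T(-5, 0))) = -40*(108 - 0*(-5)*(1 + 6*(0*(-5)))/4) = -40*(108 - 1/4*0*(1 + 6*0)) = -40*(108 - 1/4*0*(1 + 0)) = -40*(108 - 1/4*0*1) = -40*(108 + 0) = -40*108 = -4320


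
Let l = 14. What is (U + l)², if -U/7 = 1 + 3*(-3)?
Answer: 4900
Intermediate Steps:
U = 56 (U = -7*(1 + 3*(-3)) = -7*(1 - 9) = -7*(-8) = 56)
(U + l)² = (56 + 14)² = 70² = 4900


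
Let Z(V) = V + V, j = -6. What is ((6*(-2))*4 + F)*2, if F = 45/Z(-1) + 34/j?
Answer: -457/3 ≈ -152.33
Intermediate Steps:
Z(V) = 2*V
F = -169/6 (F = 45/((2*(-1))) + 34/(-6) = 45/(-2) + 34*(-1/6) = 45*(-1/2) - 17/3 = -45/2 - 17/3 = -169/6 ≈ -28.167)
((6*(-2))*4 + F)*2 = ((6*(-2))*4 - 169/6)*2 = (-12*4 - 169/6)*2 = (-48 - 169/6)*2 = -457/6*2 = -457/3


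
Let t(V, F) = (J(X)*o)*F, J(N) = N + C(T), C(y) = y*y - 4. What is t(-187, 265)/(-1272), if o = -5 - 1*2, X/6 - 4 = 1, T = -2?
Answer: 175/4 ≈ 43.750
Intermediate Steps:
X = 30 (X = 24 + 6*1 = 24 + 6 = 30)
C(y) = -4 + y**2 (C(y) = y**2 - 4 = -4 + y**2)
o = -7 (o = -5 - 2 = -7)
J(N) = N (J(N) = N + (-4 + (-2)**2) = N + (-4 + 4) = N + 0 = N)
t(V, F) = -210*F (t(V, F) = (30*(-7))*F = -210*F)
t(-187, 265)/(-1272) = -210*265/(-1272) = -55650*(-1/1272) = 175/4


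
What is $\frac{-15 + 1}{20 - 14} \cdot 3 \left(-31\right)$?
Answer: $217$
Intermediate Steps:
$\frac{-15 + 1}{20 - 14} \cdot 3 \left(-31\right) = - \frac{14}{6} \cdot 3 \left(-31\right) = \left(-14\right) \frac{1}{6} \cdot 3 \left(-31\right) = \left(- \frac{7}{3}\right) 3 \left(-31\right) = \left(-7\right) \left(-31\right) = 217$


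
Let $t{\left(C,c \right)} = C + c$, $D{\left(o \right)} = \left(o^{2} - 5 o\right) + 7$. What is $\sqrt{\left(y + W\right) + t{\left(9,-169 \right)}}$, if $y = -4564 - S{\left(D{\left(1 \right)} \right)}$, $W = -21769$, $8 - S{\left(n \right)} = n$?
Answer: $i \sqrt{26498} \approx 162.78 i$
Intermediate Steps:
$D{\left(o \right)} = 7 + o^{2} - 5 o$
$S{\left(n \right)} = 8 - n$
$y = -4569$ ($y = -4564 - \left(8 - \left(7 + 1^{2} - 5\right)\right) = -4564 - \left(8 - \left(7 + 1 - 5\right)\right) = -4564 - \left(8 - 3\right) = -4564 - 5 = -4569$)
$\sqrt{\left(y + W\right) + t{\left(9,-169 \right)}} = \sqrt{\left(-4569 - 21769\right) + \left(9 - 169\right)} = \sqrt{-26338 - 160} = \sqrt{-26498} = i \sqrt{26498}$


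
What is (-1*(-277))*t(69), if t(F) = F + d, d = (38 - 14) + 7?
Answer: 27700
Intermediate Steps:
d = 31 (d = 24 + 7 = 31)
t(F) = 31 + F (t(F) = F + 31 = 31 + F)
(-1*(-277))*t(69) = (-1*(-277))*(31 + 69) = 277*100 = 27700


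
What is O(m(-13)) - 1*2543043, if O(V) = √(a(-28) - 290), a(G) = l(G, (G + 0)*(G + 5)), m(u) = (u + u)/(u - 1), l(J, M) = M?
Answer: -2543043 + √354 ≈ -2.5430e+6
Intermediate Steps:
m(u) = 2*u/(-1 + u) (m(u) = (2*u)/(-1 + u) = 2*u/(-1 + u))
a(G) = G*(5 + G) (a(G) = (G + 0)*(G + 5) = G*(5 + G))
O(V) = √354 (O(V) = √(-28*(5 - 28) - 290) = √(-28*(-23) - 290) = √(644 - 290) = √354)
O(m(-13)) - 1*2543043 = √354 - 1*2543043 = √354 - 2543043 = -2543043 + √354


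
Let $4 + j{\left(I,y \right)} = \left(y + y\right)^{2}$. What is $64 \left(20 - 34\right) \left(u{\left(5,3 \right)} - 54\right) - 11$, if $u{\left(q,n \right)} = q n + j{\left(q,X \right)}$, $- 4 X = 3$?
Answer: $36501$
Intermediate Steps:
$X = - \frac{3}{4}$ ($X = \left(- \frac{1}{4}\right) 3 = - \frac{3}{4} \approx -0.75$)
$j{\left(I,y \right)} = -4 + 4 y^{2}$ ($j{\left(I,y \right)} = -4 + \left(y + y\right)^{2} = -4 + \left(2 y\right)^{2} = -4 + 4 y^{2}$)
$u{\left(q,n \right)} = - \frac{7}{4} + n q$ ($u{\left(q,n \right)} = q n - \left(4 - 4 \left(- \frac{3}{4}\right)^{2}\right) = n q + \left(-4 + 4 \cdot \frac{9}{16}\right) = n q + \left(-4 + \frac{9}{4}\right) = n q - \frac{7}{4} = - \frac{7}{4} + n q$)
$64 \left(20 - 34\right) \left(u{\left(5,3 \right)} - 54\right) - 11 = 64 \left(20 - 34\right) \left(\left(- \frac{7}{4} + 3 \cdot 5\right) - 54\right) - 11 = 64 \left(- 14 \left(\left(- \frac{7}{4} + 15\right) - 54\right)\right) - 11 = 64 \left(- 14 \left(\frac{53}{4} - 54\right)\right) - 11 = 64 \left(\left(-14\right) \left(- \frac{163}{4}\right)\right) - 11 = 64 \cdot \frac{1141}{2} - 11 = 36512 - 11 = 36501$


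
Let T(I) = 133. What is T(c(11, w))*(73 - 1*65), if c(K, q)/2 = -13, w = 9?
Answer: 1064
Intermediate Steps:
c(K, q) = -26 (c(K, q) = 2*(-13) = -26)
T(c(11, w))*(73 - 1*65) = 133*(73 - 1*65) = 133*(73 - 65) = 133*8 = 1064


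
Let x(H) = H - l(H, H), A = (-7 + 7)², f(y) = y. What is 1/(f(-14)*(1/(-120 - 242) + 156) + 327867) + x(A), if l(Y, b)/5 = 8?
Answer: -2357945019/58948630 ≈ -40.000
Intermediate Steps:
l(Y, b) = 40 (l(Y, b) = 5*8 = 40)
A = 0 (A = 0² = 0)
x(H) = -40 + H (x(H) = H - 1*40 = H - 40 = -40 + H)
1/(f(-14)*(1/(-120 - 242) + 156) + 327867) + x(A) = 1/(-14*(1/(-120 - 242) + 156) + 327867) + (-40 + 0) = 1/(-14*(1/(-362) + 156) + 327867) - 40 = 1/(-14*(-1/362 + 156) + 327867) - 40 = 1/(-14*56471/362 + 327867) - 40 = 1/(-395297/181 + 327867) - 40 = 1/(58948630/181) - 40 = 181/58948630 - 40 = -2357945019/58948630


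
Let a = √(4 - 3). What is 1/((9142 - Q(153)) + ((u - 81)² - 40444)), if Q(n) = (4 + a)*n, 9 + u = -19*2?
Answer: -1/15683 ≈ -6.3763e-5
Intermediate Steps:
u = -47 (u = -9 - 19*2 = -9 - 38 = -47)
a = 1 (a = √1 = 1)
Q(n) = 5*n (Q(n) = (4 + 1)*n = 5*n)
1/((9142 - Q(153)) + ((u - 81)² - 40444)) = 1/((9142 - 5*153) + ((-47 - 81)² - 40444)) = 1/((9142 - 1*765) + ((-128)² - 40444)) = 1/((9142 - 765) + (16384 - 40444)) = 1/(8377 - 24060) = 1/(-15683) = -1/15683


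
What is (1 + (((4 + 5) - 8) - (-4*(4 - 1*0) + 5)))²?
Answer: 169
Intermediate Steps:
(1 + (((4 + 5) - 8) - (-4*(4 - 1*0) + 5)))² = (1 + ((9 - 8) - (-4*(4 + 0) + 5)))² = (1 + (1 - (-4*4 + 5)))² = (1 + (1 - (-16 + 5)))² = (1 + (1 - 1*(-11)))² = (1 + (1 + 11))² = (1 + 12)² = 13² = 169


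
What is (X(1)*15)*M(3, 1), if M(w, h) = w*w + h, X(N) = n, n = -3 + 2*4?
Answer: 750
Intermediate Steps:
n = 5 (n = -3 + 8 = 5)
X(N) = 5
M(w, h) = h + w² (M(w, h) = w² + h = h + w²)
(X(1)*15)*M(3, 1) = (5*15)*(1 + 3²) = 75*(1 + 9) = 75*10 = 750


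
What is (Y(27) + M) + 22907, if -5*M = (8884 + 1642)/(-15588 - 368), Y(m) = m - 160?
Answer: 908460123/39890 ≈ 22774.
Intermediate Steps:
Y(m) = -160 + m
M = 5263/39890 (M = -(8884 + 1642)/(5*(-15588 - 368)) = -10526/(5*(-15956)) = -10526*(-1)/(5*15956) = -⅕*(-5263/7978) = 5263/39890 ≈ 0.13194)
(Y(27) + M) + 22907 = ((-160 + 27) + 5263/39890) + 22907 = (-133 + 5263/39890) + 22907 = -5300107/39890 + 22907 = 908460123/39890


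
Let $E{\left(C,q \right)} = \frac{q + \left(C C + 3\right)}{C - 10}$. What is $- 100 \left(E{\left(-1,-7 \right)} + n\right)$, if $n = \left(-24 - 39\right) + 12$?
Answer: $\frac{55800}{11} \approx 5072.7$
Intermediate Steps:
$E{\left(C,q \right)} = \frac{3 + q + C^{2}}{-10 + C}$ ($E{\left(C,q \right)} = \frac{q + \left(C^{2} + 3\right)}{-10 + C} = \frac{q + \left(3 + C^{2}\right)}{-10 + C} = \frac{3 + q + C^{2}}{-10 + C}$)
$n = -51$ ($n = -63 + 12 = -51$)
$- 100 \left(E{\left(-1,-7 \right)} + n\right) = - 100 \left(\frac{3 - 7 + \left(-1\right)^{2}}{-10 - 1} - 51\right) = - 100 \left(\frac{3 - 7 + 1}{-11} - 51\right) = - 100 \left(\left(- \frac{1}{11}\right) \left(-3\right) - 51\right) = - 100 \left(\frac{3}{11} - 51\right) = \left(-100\right) \left(- \frac{558}{11}\right) = \frac{55800}{11}$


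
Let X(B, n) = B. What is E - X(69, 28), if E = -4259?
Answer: -4328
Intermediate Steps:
E - X(69, 28) = -4259 - 1*69 = -4259 - 69 = -4328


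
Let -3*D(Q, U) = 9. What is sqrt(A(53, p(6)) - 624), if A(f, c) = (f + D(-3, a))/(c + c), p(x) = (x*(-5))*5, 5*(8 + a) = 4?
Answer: I*sqrt(22470)/6 ≈ 24.983*I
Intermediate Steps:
a = -36/5 (a = -8 + (1/5)*4 = -8 + 4/5 = -36/5 ≈ -7.2000)
D(Q, U) = -3 (D(Q, U) = -1/3*9 = -3)
p(x) = -25*x (p(x) = -5*x*5 = -25*x)
A(f, c) = (-3 + f)/(2*c) (A(f, c) = (f - 3)/(c + c) = (-3 + f)/((2*c)) = (-3 + f)*(1/(2*c)) = (-3 + f)/(2*c))
sqrt(A(53, p(6)) - 624) = sqrt((-3 + 53)/(2*((-25*6))) - 624) = sqrt((1/2)*50/(-150) - 624) = sqrt((1/2)*(-1/150)*50 - 624) = sqrt(-1/6 - 624) = sqrt(-3745/6) = I*sqrt(22470)/6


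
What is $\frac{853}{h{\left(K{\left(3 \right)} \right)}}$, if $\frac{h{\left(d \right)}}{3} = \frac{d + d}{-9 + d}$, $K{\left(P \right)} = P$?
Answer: $- \frac{853}{3} \approx -284.33$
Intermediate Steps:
$h{\left(d \right)} = \frac{6 d}{-9 + d}$ ($h{\left(d \right)} = 3 \frac{d + d}{-9 + d} = 3 \frac{2 d}{-9 + d} = \frac{6 d}{-9 + d}$)
$\frac{853}{h{\left(K{\left(3 \right)} \right)}} = \frac{853}{6 \cdot 3 \frac{1}{-9 + 3}} = \frac{853}{6 \cdot 3 \frac{1}{-6}} = \frac{853}{6 \cdot 3 \left(- \frac{1}{6}\right)} = \frac{853}{-3} = 853 \left(- \frac{1}{3}\right) = - \frac{853}{3}$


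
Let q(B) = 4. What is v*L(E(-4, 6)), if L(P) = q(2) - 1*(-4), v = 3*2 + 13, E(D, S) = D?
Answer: 152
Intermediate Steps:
v = 19 (v = 6 + 13 = 19)
L(P) = 8 (L(P) = 4 - 1*(-4) = 4 + 4 = 8)
v*L(E(-4, 6)) = 19*8 = 152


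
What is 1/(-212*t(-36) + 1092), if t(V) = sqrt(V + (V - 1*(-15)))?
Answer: 91/312856 + 53*I*sqrt(57)/938568 ≈ 0.00029087 + 0.00042633*I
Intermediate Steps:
t(V) = sqrt(15 + 2*V) (t(V) = sqrt(V + (V + 15)) = sqrt(V + (15 + V)) = sqrt(15 + 2*V))
1/(-212*t(-36) + 1092) = 1/(-212*sqrt(15 + 2*(-36)) + 1092) = 1/(-212*sqrt(15 - 72) + 1092) = 1/(-212*I*sqrt(57) + 1092) = 1/(1092 - 212*I*sqrt(57))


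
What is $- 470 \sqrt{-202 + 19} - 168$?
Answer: $-168 - 470 i \sqrt{183} \approx -168.0 - 6358.0 i$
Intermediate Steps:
$- 470 \sqrt{-202 + 19} - 168 = - 470 \sqrt{-183} - 168 = - 470 i \sqrt{183} - 168 = -168 - 470 i \sqrt{183}$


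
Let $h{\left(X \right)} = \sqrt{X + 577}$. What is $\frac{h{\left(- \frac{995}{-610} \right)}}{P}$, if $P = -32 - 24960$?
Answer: $- \frac{\sqrt{8612346}}{3049024} \approx -0.0009625$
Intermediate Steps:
$h{\left(X \right)} = \sqrt{577 + X}$
$P = -24992$ ($P = -32 - 24960 = -24992$)
$\frac{h{\left(- \frac{995}{-610} \right)}}{P} = \frac{\sqrt{577 - \frac{995}{-610}}}{-24992} = \sqrt{577 - - \frac{199}{122}} \left(- \frac{1}{24992}\right) = \sqrt{577 + \frac{199}{122}} \left(- \frac{1}{24992}\right) = \sqrt{\frac{70593}{122}} \left(- \frac{1}{24992}\right) = \frac{\sqrt{8612346}}{122} \left(- \frac{1}{24992}\right) = - \frac{\sqrt{8612346}}{3049024}$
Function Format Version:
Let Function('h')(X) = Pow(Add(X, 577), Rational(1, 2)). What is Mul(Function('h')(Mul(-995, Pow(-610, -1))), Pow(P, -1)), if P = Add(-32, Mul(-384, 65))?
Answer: Mul(Rational(-1, 3049024), Pow(8612346, Rational(1, 2))) ≈ -0.00096250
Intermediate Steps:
Function('h')(X) = Pow(Add(577, X), Rational(1, 2))
P = -24992 (P = Add(-32, -24960) = -24992)
Mul(Function('h')(Mul(-995, Pow(-610, -1))), Pow(P, -1)) = Mul(Pow(Add(577, Mul(-995, Pow(-610, -1))), Rational(1, 2)), Pow(-24992, -1)) = Mul(Pow(Add(577, Mul(-995, Rational(-1, 610))), Rational(1, 2)), Rational(-1, 24992)) = Mul(Pow(Add(577, Rational(199, 122)), Rational(1, 2)), Rational(-1, 24992)) = Mul(Pow(Rational(70593, 122), Rational(1, 2)), Rational(-1, 24992)) = Mul(Mul(Rational(1, 122), Pow(8612346, Rational(1, 2))), Rational(-1, 24992)) = Mul(Rational(-1, 3049024), Pow(8612346, Rational(1, 2)))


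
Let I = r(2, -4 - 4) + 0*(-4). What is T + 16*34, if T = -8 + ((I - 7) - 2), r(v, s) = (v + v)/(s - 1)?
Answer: 4739/9 ≈ 526.56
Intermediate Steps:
r(v, s) = 2*v/(-1 + s) (r(v, s) = (2*v)/(-1 + s) = 2*v/(-1 + s))
I = -4/9 (I = 2*2/(-1 + (-4 - 4)) + 0*(-4) = 2*2/(-1 - 8) + 0 = 2*2/(-9) + 0 = 2*2*(-⅑) + 0 = -4/9 + 0 = -4/9 ≈ -0.44444)
T = -157/9 (T = -8 + ((-4/9 - 7) - 2) = -8 + (-67/9 - 2) = -8 - 85/9 = -157/9 ≈ -17.444)
T + 16*34 = -157/9 + 16*34 = -157/9 + 544 = 4739/9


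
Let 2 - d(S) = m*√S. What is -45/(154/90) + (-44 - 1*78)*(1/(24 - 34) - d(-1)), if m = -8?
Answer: 88512/385 + 976*I ≈ 229.9 + 976.0*I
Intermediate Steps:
d(S) = 2 + 8*√S (d(S) = 2 - (-8)*√S = 2 + 8*√S)
-45/(154/90) + (-44 - 1*78)*(1/(24 - 34) - d(-1)) = -45/(154/90) + (-44 - 1*78)*(1/(24 - 34) - (2 + 8*√(-1))) = -45/(154*(1/90)) + (-44 - 78)*(1/(-10) - (2 + 8*I)) = -45/77/45 - 122*(-⅒ + (-2 - 8*I)) = -45*45/77 - 122*(-21/10 - 8*I) = -2025/77 + (1281/5 + 976*I) = 88512/385 + 976*I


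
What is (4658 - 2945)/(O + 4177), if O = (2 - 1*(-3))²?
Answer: 1713/4202 ≈ 0.40766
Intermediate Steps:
O = 25 (O = (2 + 3)² = 5² = 25)
(4658 - 2945)/(O + 4177) = (4658 - 2945)/(25 + 4177) = 1713/4202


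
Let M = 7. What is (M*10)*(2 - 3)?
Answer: -70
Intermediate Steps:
(M*10)*(2 - 3) = (7*10)*(2 - 3) = 70*(-1) = -70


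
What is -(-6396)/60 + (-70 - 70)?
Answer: -167/5 ≈ -33.400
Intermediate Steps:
-(-6396)/60 + (-70 - 70) = -(-6396)/60 - 140 = -123*(-13/15) - 140 = 533/5 - 140 = -167/5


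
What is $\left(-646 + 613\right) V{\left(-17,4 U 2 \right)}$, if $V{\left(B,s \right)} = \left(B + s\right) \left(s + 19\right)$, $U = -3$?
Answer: $-6765$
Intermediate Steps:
$V{\left(B,s \right)} = \left(19 + s\right) \left(B + s\right)$ ($V{\left(B,s \right)} = \left(B + s\right) \left(19 + s\right) = \left(19 + s\right) \left(B + s\right)$)
$\left(-646 + 613\right) V{\left(-17,4 U 2 \right)} = \left(-646 + 613\right) \left(\left(4 \left(-3\right) 2\right)^{2} + 19 \left(-17\right) + 19 \cdot 4 \left(-3\right) 2 - 17 \cdot 4 \left(-3\right) 2\right) = - 33 \left(\left(\left(-12\right) 2\right)^{2} - 323 + 19 \left(\left(-12\right) 2\right) - 17 \left(\left(-12\right) 2\right)\right) = - 33 \left(\left(-24\right)^{2} - 323 + 19 \left(-24\right) - -408\right) = - 33 \left(576 - 323 - 456 + 408\right) = \left(-33\right) 205 = -6765$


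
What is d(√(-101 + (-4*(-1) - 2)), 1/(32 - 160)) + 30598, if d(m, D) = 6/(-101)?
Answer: 3090392/101 ≈ 30598.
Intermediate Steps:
d(m, D) = -6/101 (d(m, D) = 6*(-1/101) = -6/101)
d(√(-101 + (-4*(-1) - 2)), 1/(32 - 160)) + 30598 = -6/101 + 30598 = 3090392/101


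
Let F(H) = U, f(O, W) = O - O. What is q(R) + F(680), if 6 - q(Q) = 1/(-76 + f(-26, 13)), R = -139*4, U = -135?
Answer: -9803/76 ≈ -128.99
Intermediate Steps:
f(O, W) = 0
F(H) = -135
R = -556
q(Q) = 457/76 (q(Q) = 6 - 1/(-76 + 0) = 6 - 1/(-76) = 6 - 1*(-1/76) = 6 + 1/76 = 457/76)
q(R) + F(680) = 457/76 - 135 = -9803/76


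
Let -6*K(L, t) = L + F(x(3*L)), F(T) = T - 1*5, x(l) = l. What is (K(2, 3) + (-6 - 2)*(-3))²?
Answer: 2209/4 ≈ 552.25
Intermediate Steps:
F(T) = -5 + T (F(T) = T - 5 = -5 + T)
K(L, t) = ⅚ - 2*L/3 (K(L, t) = -(L + (-5 + 3*L))/6 = -(-5 + 4*L)/6 = ⅚ - 2*L/3)
(K(2, 3) + (-6 - 2)*(-3))² = ((⅚ - ⅔*2) + (-6 - 2)*(-3))² = ((⅚ - 4/3) - 8*(-3))² = (-½ + 24)² = (47/2)² = 2209/4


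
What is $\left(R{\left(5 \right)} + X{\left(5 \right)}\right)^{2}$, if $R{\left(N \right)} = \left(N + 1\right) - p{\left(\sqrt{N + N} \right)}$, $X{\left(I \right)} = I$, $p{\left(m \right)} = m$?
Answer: $\left(11 - \sqrt{10}\right)^{2} \approx 61.43$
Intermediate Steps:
$R{\left(N \right)} = 1 + N - \sqrt{2} \sqrt{N}$ ($R{\left(N \right)} = \left(N + 1\right) - \sqrt{N + N} = \left(1 + N\right) - \sqrt{2 N} = \left(1 + N\right) - \sqrt{2} \sqrt{N} = 1 + N - \sqrt{2} \sqrt{N}$)
$\left(R{\left(5 \right)} + X{\left(5 \right)}\right)^{2} = \left(\left(1 + 5 - \sqrt{2} \sqrt{5}\right) + 5\right)^{2} = \left(\left(1 + 5 - \sqrt{10}\right) + 5\right)^{2} = \left(\left(6 - \sqrt{10}\right) + 5\right)^{2} = \left(11 - \sqrt{10}\right)^{2}$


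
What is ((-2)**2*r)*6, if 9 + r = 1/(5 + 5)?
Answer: -1068/5 ≈ -213.60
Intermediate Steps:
r = -89/10 (r = -9 + 1/(5 + 5) = -9 + 1/10 = -89/10 ≈ -8.9000)
((-2)**2*r)*6 = ((-2)**2*(-89/10))*6 = (4*(-89/10))*6 = -178/5*6 = -1068/5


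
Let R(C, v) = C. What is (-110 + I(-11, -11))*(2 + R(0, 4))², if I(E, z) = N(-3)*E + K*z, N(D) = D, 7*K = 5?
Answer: -2376/7 ≈ -339.43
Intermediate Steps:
K = 5/7 (K = (⅐)*5 = 5/7 ≈ 0.71429)
I(E, z) = -3*E + 5*z/7
(-110 + I(-11, -11))*(2 + R(0, 4))² = (-110 + (-3*(-11) + (5/7)*(-11)))*(2 + 0)² = (-110 + (33 - 55/7))*2² = (-110 + 176/7)*4 = -594/7*4 = -2376/7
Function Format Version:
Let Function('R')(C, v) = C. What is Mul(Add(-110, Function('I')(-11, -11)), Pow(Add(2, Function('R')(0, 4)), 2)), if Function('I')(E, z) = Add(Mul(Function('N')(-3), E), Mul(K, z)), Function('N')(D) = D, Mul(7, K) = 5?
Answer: Rational(-2376, 7) ≈ -339.43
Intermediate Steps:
K = Rational(5, 7) (K = Mul(Rational(1, 7), 5) = Rational(5, 7) ≈ 0.71429)
Function('I')(E, z) = Add(Mul(-3, E), Mul(Rational(5, 7), z))
Mul(Add(-110, Function('I')(-11, -11)), Pow(Add(2, Function('R')(0, 4)), 2)) = Mul(Add(-110, Add(Mul(-3, -11), Mul(Rational(5, 7), -11))), Pow(Add(2, 0), 2)) = Mul(Add(-110, Add(33, Rational(-55, 7))), Pow(2, 2)) = Mul(Add(-110, Rational(176, 7)), 4) = Mul(Rational(-594, 7), 4) = Rational(-2376, 7)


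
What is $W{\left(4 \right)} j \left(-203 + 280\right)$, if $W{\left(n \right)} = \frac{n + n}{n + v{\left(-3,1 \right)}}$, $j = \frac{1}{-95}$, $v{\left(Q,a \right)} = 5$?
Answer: $- \frac{616}{855} \approx -0.72047$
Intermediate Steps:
$j = - \frac{1}{95} \approx -0.010526$
$W{\left(n \right)} = \frac{2 n}{5 + n}$ ($W{\left(n \right)} = \frac{n + n}{n + 5} = \frac{2 n}{5 + n}$)
$W{\left(4 \right)} j \left(-203 + 280\right) = 2 \cdot 4 \frac{1}{5 + 4} \left(- \frac{1}{95}\right) \left(-203 + 280\right) = 2 \cdot 4 \cdot \frac{1}{9} \left(- \frac{1}{95}\right) 77 = \frac{8}{9} \left(- \frac{1}{95}\right) 77 = \left(- \frac{8}{855}\right) 77 = - \frac{616}{855}$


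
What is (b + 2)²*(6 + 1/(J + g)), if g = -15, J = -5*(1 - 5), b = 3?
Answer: 155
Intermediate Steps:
J = 20 (J = -5*(-4) = 20)
(b + 2)²*(6 + 1/(J + g)) = (3 + 2)²*(6 + 1/(20 - 15)) = 5²*(6 + 1/5) = 25*(6 + ⅕) = 25*(31/5) = 155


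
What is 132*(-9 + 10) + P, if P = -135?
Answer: -3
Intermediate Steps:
132*(-9 + 10) + P = 132*(-9 + 10) - 135 = 132*1 - 135 = 132 - 135 = -3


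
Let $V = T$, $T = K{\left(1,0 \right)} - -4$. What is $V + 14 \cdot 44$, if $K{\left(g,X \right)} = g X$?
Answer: $620$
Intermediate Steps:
$K{\left(g,X \right)} = X g$
$T = 4$ ($T = 0 \cdot 1 - -4 = 0 + 4 = 4$)
$V = 4$
$V + 14 \cdot 44 = 4 + 14 \cdot 44 = 4 + 616 = 620$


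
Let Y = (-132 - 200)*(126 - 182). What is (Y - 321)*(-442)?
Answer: -8075782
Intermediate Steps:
Y = 18592 (Y = -332*(-56) = 18592)
(Y - 321)*(-442) = (18592 - 321)*(-442) = 18271*(-442) = -8075782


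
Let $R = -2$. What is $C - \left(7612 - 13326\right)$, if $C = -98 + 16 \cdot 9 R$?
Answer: $5328$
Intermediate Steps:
$C = -386$ ($C = -98 + 16 \cdot 9 \left(-2\right) = -98 + 16 \left(-18\right) = -98 - 288 = -386$)
$C - \left(7612 - 13326\right) = -386 - \left(7612 - 13326\right) = -386 - -5714 = -386 + 5714 = 5328$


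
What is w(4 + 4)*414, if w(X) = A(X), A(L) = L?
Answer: 3312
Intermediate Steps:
w(X) = X
w(4 + 4)*414 = (4 + 4)*414 = 8*414 = 3312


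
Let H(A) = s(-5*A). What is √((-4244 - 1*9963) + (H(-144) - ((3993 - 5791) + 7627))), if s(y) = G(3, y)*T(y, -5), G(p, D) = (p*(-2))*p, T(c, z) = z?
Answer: I*√19946 ≈ 141.23*I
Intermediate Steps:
G(p, D) = -2*p² (G(p, D) = (-2*p)*p = -2*p²)
s(y) = 90 (s(y) = -2*3²*(-5) = -2*9*(-5) = -18*(-5) = 90)
H(A) = 90
√((-4244 - 1*9963) + (H(-144) - ((3993 - 5791) + 7627))) = √((-4244 - 1*9963) + (90 - ((3993 - 5791) + 7627))) = √((-4244 - 9963) + (90 - (-1798 + 7627))) = √(-14207 + (90 - 1*5829)) = √(-14207 + (90 - 5829)) = √(-14207 - 5739) = √(-19946) = I*√19946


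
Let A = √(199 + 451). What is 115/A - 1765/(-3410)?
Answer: 353/682 + 23*√26/26 ≈ 5.0283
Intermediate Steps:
A = 5*√26 (A = √650 = 5*√26 ≈ 25.495)
115/A - 1765/(-3410) = 115/((5*√26)) - 1765/(-3410) = 115*(√26/130) - 1765*(-1/3410) = 23*√26/26 + 353/682 = 353/682 + 23*√26/26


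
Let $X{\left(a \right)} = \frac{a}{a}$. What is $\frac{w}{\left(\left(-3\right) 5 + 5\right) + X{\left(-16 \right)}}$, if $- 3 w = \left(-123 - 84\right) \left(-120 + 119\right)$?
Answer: $\frac{23}{3} \approx 7.6667$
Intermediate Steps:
$w = -69$ ($w = - \frac{\left(-123 - 84\right) \left(-120 + 119\right)}{3} = - \frac{\left(-207\right) \left(-1\right)}{3} = \left(- \frac{1}{3}\right) 207 = -69$)
$X{\left(a \right)} = 1$
$\frac{w}{\left(\left(-3\right) 5 + 5\right) + X{\left(-16 \right)}} = - \frac{69}{\left(\left(-3\right) 5 + 5\right) + 1} = - \frac{69}{\left(-15 + 5\right) + 1} = - \frac{69}{-10 + 1} = - \frac{69}{-9} = \left(-69\right) \left(- \frac{1}{9}\right) = \frac{23}{3}$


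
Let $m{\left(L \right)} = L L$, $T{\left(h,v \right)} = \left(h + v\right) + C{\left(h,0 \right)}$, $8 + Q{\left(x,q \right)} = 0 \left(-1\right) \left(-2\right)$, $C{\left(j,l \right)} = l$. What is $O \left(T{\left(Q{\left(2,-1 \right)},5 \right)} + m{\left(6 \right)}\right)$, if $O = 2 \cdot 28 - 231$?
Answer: $-5775$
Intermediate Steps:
$O = -175$ ($O = 56 - 231 = -175$)
$Q{\left(x,q \right)} = -8$ ($Q{\left(x,q \right)} = -8 + 0 \left(-1\right) \left(-2\right) = -8 + 0 \left(-2\right) = -8 + 0 = -8$)
$T{\left(h,v \right)} = h + v$ ($T{\left(h,v \right)} = \left(h + v\right) + 0 = h + v$)
$m{\left(L \right)} = L^{2}$
$O \left(T{\left(Q{\left(2,-1 \right)},5 \right)} + m{\left(6 \right)}\right) = - 175 \left(\left(-8 + 5\right) + 6^{2}\right) = - 175 \left(-3 + 36\right) = \left(-175\right) 33 = -5775$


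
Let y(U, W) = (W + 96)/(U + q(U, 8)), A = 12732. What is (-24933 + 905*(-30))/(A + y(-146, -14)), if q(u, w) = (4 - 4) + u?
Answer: -7604118/1858831 ≈ -4.0908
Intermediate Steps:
q(u, w) = u (q(u, w) = 0 + u = u)
y(U, W) = (96 + W)/(2*U) (y(U, W) = (W + 96)/(U + U) = (96 + W)/((2*U)) = (96 + W)*(1/(2*U)) = (96 + W)/(2*U))
(-24933 + 905*(-30))/(A + y(-146, -14)) = (-24933 + 905*(-30))/(12732 + (1/2)*(96 - 14)/(-146)) = (-24933 - 27150)/(12732 + (1/2)*(-1/146)*82) = -52083/(12732 - 41/146) = -52083/1858831/146 = -52083*146/1858831 = -7604118/1858831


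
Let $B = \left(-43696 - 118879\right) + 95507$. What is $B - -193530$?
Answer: $126462$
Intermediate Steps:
$B = -67068$ ($B = -162575 + 95507 = -67068$)
$B - -193530 = -67068 - -193530 = -67068 + 193530 = 126462$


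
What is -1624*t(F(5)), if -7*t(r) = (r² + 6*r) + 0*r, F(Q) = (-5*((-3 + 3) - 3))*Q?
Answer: 1409400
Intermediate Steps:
F(Q) = 15*Q (F(Q) = (-5*(0 - 3))*Q = (-5*(-3))*Q = 15*Q)
t(r) = -6*r/7 - r²/7 (t(r) = -((r² + 6*r) + 0*r)/7 = -((r² + 6*r) + 0)/7 = -(r² + 6*r)/7 = -6*r/7 - r²/7)
-1624*t(F(5)) = -(-232)*15*5*(6 + 15*5) = -(-232)*75*(6 + 75) = -(-232)*75*81 = -1624*(-6075/7) = 1409400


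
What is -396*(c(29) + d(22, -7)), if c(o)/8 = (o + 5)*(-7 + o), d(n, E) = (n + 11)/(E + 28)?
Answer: -16592004/7 ≈ -2.3703e+6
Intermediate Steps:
d(n, E) = (11 + n)/(28 + E)
c(o) = 8*(-7 + o)*(5 + o) (c(o) = 8*((o + 5)*(-7 + o)) = 8*((5 + o)*(-7 + o)) = 8*((-7 + o)*(5 + o)) = 8*(-7 + o)*(5 + o))
-396*(c(29) + d(22, -7)) = -396*((-280 - 16*29 + 8*29²) + (11 + 22)/(28 - 7)) = -396*((-280 - 464 + 8*841) + 33/21) = -396*((-280 - 464 + 6728) + (1/21)*33) = -396*(5984 + 11/7) = -396*41899/7 = -16592004/7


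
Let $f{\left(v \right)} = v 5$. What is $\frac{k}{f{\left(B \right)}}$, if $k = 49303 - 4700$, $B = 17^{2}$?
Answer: $\frac{44603}{1445} \approx 30.867$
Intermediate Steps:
$B = 289$
$k = 44603$ ($k = 49303 - 4700 = 44603$)
$f{\left(v \right)} = 5 v$
$\frac{k}{f{\left(B \right)}} = \frac{44603}{5 \cdot 289} = \frac{44603}{1445}$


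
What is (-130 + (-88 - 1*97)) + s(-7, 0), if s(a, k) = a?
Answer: -322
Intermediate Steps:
(-130 + (-88 - 1*97)) + s(-7, 0) = (-130 + (-88 - 1*97)) - 7 = (-130 + (-88 - 97)) - 7 = (-130 - 185) - 7 = -315 - 7 = -322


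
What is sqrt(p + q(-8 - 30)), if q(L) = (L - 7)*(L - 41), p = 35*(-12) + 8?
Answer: sqrt(3143) ≈ 56.062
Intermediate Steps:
p = -412 (p = -420 + 8 = -412)
q(L) = (-41 + L)*(-7 + L) (q(L) = (-7 + L)*(-41 + L) = (-41 + L)*(-7 + L))
sqrt(p + q(-8 - 30)) = sqrt(-412 + (287 + (-8 - 30)**2 - 48*(-8 - 30))) = sqrt(-412 + (287 + (-38)**2 - 48*(-38))) = sqrt(-412 + (287 + 1444 + 1824)) = sqrt(-412 + 3555) = sqrt(3143)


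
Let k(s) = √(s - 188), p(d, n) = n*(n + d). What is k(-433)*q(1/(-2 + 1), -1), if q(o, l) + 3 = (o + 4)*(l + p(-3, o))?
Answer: 18*I*√69 ≈ 149.52*I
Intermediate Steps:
p(d, n) = n*(d + n)
k(s) = √(-188 + s)
q(o, l) = -3 + (4 + o)*(l + o*(-3 + o)) (q(o, l) = -3 + (o + 4)*(l + o*(-3 + o)) = -3 + (4 + o)*(l + o*(-3 + o)))
k(-433)*q(1/(-2 + 1), -1) = √(-188 - 433)*(-3 + (1/(-2 + 1))² + (1/(-2 + 1))³ - 12/(-2 + 1) + 4*(-1) - 1/(-2 + 1)) = √(-621)*(-3 + (1/(-1))² + (1/(-1))³ - 12/(-1) - 4 - 1/(-1)) = (3*I*√69)*(-3 + (-1)² + (-1)³ - 12*(-1) - 4 - 1*(-1)) = (3*I*√69)*(-3 + 1 - 1 + 12 - 4 + 1) = (3*I*√69)*6 = 18*I*√69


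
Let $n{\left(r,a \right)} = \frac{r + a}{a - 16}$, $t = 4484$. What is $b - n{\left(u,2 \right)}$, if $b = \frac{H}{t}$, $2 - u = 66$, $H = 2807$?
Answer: $- \frac{119355}{31388} \approx -3.8026$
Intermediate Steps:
$u = -64$ ($u = 2 - 66 = -64$)
$b = \frac{2807}{4484} \approx 0.626$
$n{\left(r,a \right)} = \frac{a + r}{-16 + a}$
$b - n{\left(u,2 \right)} = \frac{2807}{4484} - \frac{2 - 64}{-16 + 2} = \frac{2807}{4484} - \frac{1}{-14} \left(-62\right) = \frac{2807}{4484} - \left(- \frac{1}{14}\right) \left(-62\right) = \frac{2807}{4484} - \frac{31}{7} = - \frac{119355}{31388}$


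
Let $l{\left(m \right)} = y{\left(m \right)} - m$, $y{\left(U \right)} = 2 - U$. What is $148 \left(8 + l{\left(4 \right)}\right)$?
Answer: $296$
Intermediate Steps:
$l{\left(m \right)} = 2 - 2 m$ ($l{\left(m \right)} = \left(2 - m\right) - m = 2 - 2 m$)
$148 \left(8 + l{\left(4 \right)}\right) = 148 \left(8 + \left(2 - 8\right)\right) = 148 \left(8 - 6\right) = 148 \cdot 2 = 296$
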